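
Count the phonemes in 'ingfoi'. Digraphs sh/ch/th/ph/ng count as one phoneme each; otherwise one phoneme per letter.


Parsing 'ingfoi' greedily, digraphs first:
  'i' -> vowel phoneme (phonemes so far: 1)
  'ng' -> digraph (1 consonant phoneme) (phonemes so far: 2)
  'f' -> consonant phoneme (phonemes so far: 3)
  'o' -> vowel phoneme (phonemes so far: 4)
  'i' -> vowel phoneme (phonemes so far: 5)
Total phonemes: 5

5


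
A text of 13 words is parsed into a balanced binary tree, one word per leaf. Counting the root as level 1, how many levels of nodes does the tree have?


In a balanced binary tree with n leaves the deepest leaf is ceil(log2(n)) edges below the root,
so counting node levels inclusive of root and leaves gives ceil(log2(n)) + 1 levels.
log2(13) = 3.7004
ceil(3.7004) = 4
levels = 4 + 1 = 5

5


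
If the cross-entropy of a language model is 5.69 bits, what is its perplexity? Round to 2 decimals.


Perplexity formula: PP = 2^H
H = 5.69
PP = 2^5.69
Decompose: 2^5.69 = 2^5 * 2^0.69
2^5 = 32, 2^0.69 ~ 1.6132835
PP ~ 32 * 1.6132835 = 51.6250720
Rounded to 2 decimals: 51.63

51.63


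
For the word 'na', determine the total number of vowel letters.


Scanning each character of 'na':
  Position 1: 'n' -> consonant (running count: 0)
  Position 2: 'a' -> vowel (running count: 1)
Total vowels: 1

1


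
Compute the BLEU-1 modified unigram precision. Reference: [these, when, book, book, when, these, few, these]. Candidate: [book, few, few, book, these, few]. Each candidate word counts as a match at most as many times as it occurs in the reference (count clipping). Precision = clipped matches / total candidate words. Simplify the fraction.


Reference word counts: {'book': 2, 'few': 1, 'these': 3, 'when': 2}
Checking each candidate word (with clipping):
  'book' -> in reference (ref count 2, used 1/2) -> match (matches: 1)
  'few' -> in reference (ref count 1, used 1/1) -> match (matches: 2)
  'few' -> ref count 1 already used up (1/1) -> clipped, no match (matches: 2)
  'book' -> in reference (ref count 2, used 2/2) -> match (matches: 3)
  'these' -> in reference (ref count 3, used 1/3) -> match (matches: 4)
  'few' -> ref count 1 already used up (1/1) -> clipped, no match (matches: 4)
Clipped matches: 4, Candidate length: 6
Precision = 4/6 = 2/3

2/3


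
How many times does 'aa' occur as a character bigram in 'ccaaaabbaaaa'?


Scanning 'ccaaaabbaaaa' for bigram 'aa':
  Position 0: 'cc' -> no
  Position 1: 'ca' -> no
  Position 2: 'aa' -> MATCH
  Position 3: 'aa' -> MATCH
  Position 4: 'aa' -> MATCH
  Position 5: 'ab' -> no
  Position 6: 'bb' -> no
  Position 7: 'ba' -> no
  Position 8: 'aa' -> MATCH
  Position 9: 'aa' -> MATCH
  Position 10: 'aa' -> MATCH
Total matches: 6

6


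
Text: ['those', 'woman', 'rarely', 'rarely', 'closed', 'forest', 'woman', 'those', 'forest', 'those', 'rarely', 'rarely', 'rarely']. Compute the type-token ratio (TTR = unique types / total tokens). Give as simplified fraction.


Tokens: 13
Unique types: ('closed', 'forest', 'rarely', 'those', 'woman') = 5
TTR = 5/13
Already in lowest terms.

5/13


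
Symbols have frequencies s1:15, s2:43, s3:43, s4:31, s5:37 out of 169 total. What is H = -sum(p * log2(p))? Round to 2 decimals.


Computing entropy H = -sum(p_i * log2(p_i)):
  s1: p = 15/169 = 0.0888, -p*log2(p) = 0.3101
  s2: p = 43/169 = 0.2544, -p*log2(p) = 0.5024
  s3: p = 43/169 = 0.2544, -p*log2(p) = 0.5024
  s4: p = 31/169 = 0.1834, -p*log2(p) = 0.4488
  s5: p = 37/169 = 0.2189, -p*log2(p) = 0.4798
H = sum of terms = 2.2435
Rounded to 2 decimals: 2.24

2.24


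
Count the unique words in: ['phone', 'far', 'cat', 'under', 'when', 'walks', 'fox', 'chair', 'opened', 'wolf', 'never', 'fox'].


Listing all tokens and tracking unique types:
  Token 1: 'phone' -> NEW (unique so far: 1)
  Token 2: 'far' -> NEW (unique so far: 2)
  Token 3: 'cat' -> NEW (unique so far: 3)
  Token 4: 'under' -> NEW (unique so far: 4)
  Token 5: 'when' -> NEW (unique so far: 5)
  Token 6: 'walks' -> NEW (unique so far: 6)
  Token 7: 'fox' -> NEW (unique so far: 7)
  Token 8: 'chair' -> NEW (unique so far: 8)
  Token 9: 'opened' -> NEW (unique so far: 9)
  Token 10: 'wolf' -> NEW (unique so far: 10)
  Token 11: 'never' -> NEW (unique so far: 11)
  Token 12: 'fox' -> duplicate (unique so far: 11)
Unique types: ('cat', 'chair', 'far', 'fox', 'never', 'opened', 'phone', 'under', 'walks', 'when', 'wolf')
Vocabulary size: 11

11


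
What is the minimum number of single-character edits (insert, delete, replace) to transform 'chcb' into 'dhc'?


Building DP table for s1='chcb' (len 4) and s2='dhc' (len 3):
       d  h  c
    0  1  2  3
  c 1  1  2  2
  h 2  2  1  2
  c 3  3  2  1
  b 4  4  3  2
Edit distance = dp[4][3] = 2

2


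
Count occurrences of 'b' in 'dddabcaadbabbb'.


Scanning 'dddabcaadbabbb' for 'b':
  Position 4: 'b' -> MATCH (count: 1)
  Position 9: 'b' -> MATCH (count: 2)
  Position 11: 'b' -> MATCH (count: 3)
  Position 12: 'b' -> MATCH (count: 4)
  Position 13: 'b' -> MATCH (count: 5)
Total occurrences of 'b': 5

5


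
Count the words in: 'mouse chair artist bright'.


Counting words by splitting on spaces:
  Word 1: 'mouse'
  Word 2: 'chair'
  Word 3: 'artist'
  Word 4: 'bright'
Total words: 4

4


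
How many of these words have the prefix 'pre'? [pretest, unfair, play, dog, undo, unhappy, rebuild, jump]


Checking each word for prefix 'pre':
  'pretest' -> YES, starts with 'pre' (count: 1)
  'unfair' -> no (count: 1)
  'play' -> no (count: 1)
  'dog' -> no (count: 1)
  'undo' -> no (count: 1)
  'unhappy' -> no (count: 1)
  'rebuild' -> no (count: 1)
  'jump' -> no (count: 1)
Total with prefix 'pre': 1

1


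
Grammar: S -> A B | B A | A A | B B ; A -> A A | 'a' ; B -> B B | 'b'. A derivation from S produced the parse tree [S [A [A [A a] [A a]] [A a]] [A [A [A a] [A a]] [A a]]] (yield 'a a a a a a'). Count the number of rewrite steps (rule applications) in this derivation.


Every bracketed nonterminal node [X ...] in the tree is produced by exactly one rule application.
Reading the tree off as a leftmost derivation:
  Step 1: S  =>  A A   (applied S -> A A)
  Step 2: A A  =>  A A A   (applied A -> A A)
  Step 3: A A A  =>  A A A A   (applied A -> A A)
  Step 4: A A A A  =>  a A A A   (applied A -> a)
  Step 5: a A A A  =>  a a A A   (applied A -> a)
  Step 6: a a A A  =>  a a a A   (applied A -> a)
  Step 7: a a a A  =>  a a a A A   (applied A -> A A)
  Step 8: a a a A A  =>  a a a A A A   (applied A -> A A)
  Step 9: a a a A A A  =>  a a a a A A   (applied A -> a)
  Step 10: a a a a A A  =>  a a a a a A   (applied A -> a)
  Step 11: a a a a a A  =>  a a a a a a   (applied A -> a)
Final yield: a a a a a a
Total rewrite steps: 11

11


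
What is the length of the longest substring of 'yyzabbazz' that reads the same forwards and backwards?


Scanning 'yyzabbazz' for palindromic substrings.
Substring at positions 2-7: 'zabbaz'.
Check: reverse('zabbaz') = 'zabbaz' -> palindrome confirmed.
Neighbouring characters ('y' / 'z') break symmetry, so it cannot extend further.
No longer palindromic substring exists; longest length = 6

6


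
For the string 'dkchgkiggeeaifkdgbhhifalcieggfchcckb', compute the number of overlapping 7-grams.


String 'dkchgkiggeeaifkdgbhhifalcieggfchcckb' has length L = 36.
Number of overlapping n-grams = L - n + 1
Substituting: 36 - 7 + 1 = 30

30


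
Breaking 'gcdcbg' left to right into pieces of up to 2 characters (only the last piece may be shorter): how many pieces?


'gcdcbg' has 6 characters.
Chunking with max size 2:
  Chunk 1: 'gc' (positions 0-1)
  Chunk 2: 'dc' (positions 2-3)
  Chunk 3: 'bg' (positions 4-5)
Total chunks: ceil(6 / 2) = 3

3


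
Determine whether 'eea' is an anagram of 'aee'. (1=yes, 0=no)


Sort characters of 'eea': 'aee'
Sort characters of 'aee': 'aee'
Sorted forms match -> they ARE anagrams
Result: 1

1


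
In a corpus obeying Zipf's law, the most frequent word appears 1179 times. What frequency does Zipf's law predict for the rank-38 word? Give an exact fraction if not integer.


Zipf's law: freq(rank) = f1 / rank
f1 = 1179, rank = 38
freq = 1179 / 38
GCD(1179, 38) = 1
Simplified: 1179/38

1179/38


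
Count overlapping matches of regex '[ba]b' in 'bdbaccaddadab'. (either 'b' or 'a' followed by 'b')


Pattern: [ba]b means either 'b' or 'a' followed by 'b'.
Scanning 'bdbaccaddadab' position-by-position:
  Pos 0: window 'bd' -> no
  Pos 1: window 'db' -> no
  Pos 2: window 'ba' -> no
  Pos 3: window 'ac' -> no
  Pos 4: window 'cc' -> no
  Pos 5: window 'ca' -> no
  Pos 6: window 'ad' -> no
  Pos 7: window 'dd' -> no
  Pos 8: window 'da' -> no
  Pos 9: window 'ad' -> no
  Pos 10: window 'da' -> no
  Pos 11: window 'ab' -> MATCH
  Pos 12: window 'b' -> no
Total matches: 1

1


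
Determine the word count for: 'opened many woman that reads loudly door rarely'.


Counting words by splitting on spaces:
  Word 1: 'opened'
  Word 2: 'many'
  Word 3: 'woman'
  Word 4: 'that'
  Word 5: 'reads'
  Word 6: 'loudly'
  Word 7: 'door'
  Word 8: 'rarely'
Total words: 8

8


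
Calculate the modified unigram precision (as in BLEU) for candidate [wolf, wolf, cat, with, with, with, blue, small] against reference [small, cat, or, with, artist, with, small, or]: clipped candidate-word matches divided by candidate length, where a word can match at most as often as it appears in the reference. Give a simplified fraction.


Reference word counts: {'artist': 1, 'cat': 1, 'or': 2, 'small': 2, 'with': 2}
Checking each candidate word (with clipping):
  'wolf' -> not in reference -> no match (matches: 0)
  'wolf' -> not in reference -> no match (matches: 0)
  'cat' -> in reference (ref count 1, used 1/1) -> match (matches: 1)
  'with' -> in reference (ref count 2, used 1/2) -> match (matches: 2)
  'with' -> in reference (ref count 2, used 2/2) -> match (matches: 3)
  'with' -> ref count 2 already used up (2/2) -> clipped, no match (matches: 3)
  'blue' -> not in reference -> no match (matches: 3)
  'small' -> in reference (ref count 2, used 1/2) -> match (matches: 4)
Clipped matches: 4, Candidate length: 8
Precision = 4/8 = 1/2

1/2


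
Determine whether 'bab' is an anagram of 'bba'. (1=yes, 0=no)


Sort characters of 'bab': 'abb'
Sort characters of 'bba': 'abb'
Sorted forms match -> they ARE anagrams
Result: 1

1


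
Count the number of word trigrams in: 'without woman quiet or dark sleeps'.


Word trigrams from [6] words:
  Trigram 1: (without woman quiet)
  Trigram 2: (woman quiet or)
  Trigram 3: (quiet or dark)
  Trigram 4: (or dark sleeps)
Total word trigrams: 6 - 2 = 4

4


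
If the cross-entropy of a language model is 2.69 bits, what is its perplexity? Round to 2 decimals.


Perplexity formula: PP = 2^H
H = 2.69
PP = 2^2.69
Decompose: 2^2.69 = 2^2 * 2^0.69
2^2 = 4, 2^0.69 ~ 1.6132835
PP ~ 4 * 1.6132835 = 6.4531340
Rounded to 2 decimals: 6.45

6.45


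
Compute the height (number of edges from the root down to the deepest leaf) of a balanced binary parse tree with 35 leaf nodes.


In a balanced binary tree with n leaves the deepest leaf is ceil(log2(n)) edges below the root.
log2(35) = 5.1293
ceil(5.1293) = 6
height (edges) = 6

6


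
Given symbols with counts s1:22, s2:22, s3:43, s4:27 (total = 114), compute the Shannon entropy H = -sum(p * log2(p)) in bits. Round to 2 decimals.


Computing entropy H = -sum(p_i * log2(p_i)):
  s1: p = 22/114 = 0.1930, -p*log2(p) = 0.4580
  s2: p = 22/114 = 0.1930, -p*log2(p) = 0.4580
  s3: p = 43/114 = 0.3772, -p*log2(p) = 0.5306
  s4: p = 27/114 = 0.2368, -p*log2(p) = 0.4922
H = sum of terms = 1.9388
Rounded to 2 decimals: 1.94

1.94


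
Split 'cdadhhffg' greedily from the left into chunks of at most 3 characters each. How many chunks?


'cdadhhffg' has 9 characters.
Chunking with max size 3:
  Chunk 1: 'cda' (positions 0-2)
  Chunk 2: 'dhh' (positions 3-5)
  Chunk 3: 'ffg' (positions 6-8)
Total chunks: ceil(9 / 3) = 3

3


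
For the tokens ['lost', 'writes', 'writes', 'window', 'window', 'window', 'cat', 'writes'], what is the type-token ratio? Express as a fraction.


Tokens: 8
Unique types: ('cat', 'lost', 'window', 'writes') = 4
TTR = 4/8
Simplify: divide both by 4 -> 1/2
TTR = 1/2

1/2


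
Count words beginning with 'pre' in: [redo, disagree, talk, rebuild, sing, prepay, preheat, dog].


Checking each word for prefix 'pre':
  'redo' -> no (count: 0)
  'disagree' -> no (count: 0)
  'talk' -> no (count: 0)
  'rebuild' -> no (count: 0)
  'sing' -> no (count: 0)
  'prepay' -> YES, starts with 'pre' (count: 1)
  'preheat' -> YES, starts with 'pre' (count: 2)
  'dog' -> no (count: 2)
Total with prefix 'pre': 2

2


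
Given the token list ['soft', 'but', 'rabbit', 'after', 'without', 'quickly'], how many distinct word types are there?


Listing all tokens and tracking unique types:
  Token 1: 'soft' -> NEW (unique so far: 1)
  Token 2: 'but' -> NEW (unique so far: 2)
  Token 3: 'rabbit' -> NEW (unique so far: 3)
  Token 4: 'after' -> NEW (unique so far: 4)
  Token 5: 'without' -> NEW (unique so far: 5)
  Token 6: 'quickly' -> NEW (unique so far: 6)
Unique types: ('after', 'but', 'quickly', 'rabbit', 'soft', 'without')
Vocabulary size: 6

6


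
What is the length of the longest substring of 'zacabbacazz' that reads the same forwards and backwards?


Scanning 'zacabbacazz' for palindromic substrings.
Substring at positions 0-9: 'zacabbacaz'.
Check: reverse('zacabbacaz') = 'zacabbacaz' -> palindrome confirmed.
Neighbouring characters ('-' / 'z') break symmetry, so it cannot extend further.
No longer palindromic substring exists; longest length = 10

10


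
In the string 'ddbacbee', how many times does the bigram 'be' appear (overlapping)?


Scanning 'ddbacbee' for bigram 'be':
  Position 0: 'dd' -> no
  Position 1: 'db' -> no
  Position 2: 'ba' -> no
  Position 3: 'ac' -> no
  Position 4: 'cb' -> no
  Position 5: 'be' -> MATCH
  Position 6: 'ee' -> no
Total matches: 1

1


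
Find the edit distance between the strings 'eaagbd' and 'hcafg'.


Building DP table for s1='eaagbd' (len 6) and s2='hcafg' (len 5):
       h  c  a  f  g
    0  1  2  3  4  5
  e 1  1  2  3  4  5
  a 2  2  2  2  3  4
  a 3  3  3  2  3  4
  g 4  4  4  3  3  3
  b 5  5  5  4  4  4
  d 6  6  6  5  5  5
Edit distance = dp[6][5] = 5

5


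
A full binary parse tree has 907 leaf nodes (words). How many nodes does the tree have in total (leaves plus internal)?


Leaf nodes (terminals): 907
Internal nodes = n - 1 = 907 - 1 = 906
Total = leaves + internal = 907 + 906 = 1813

1813


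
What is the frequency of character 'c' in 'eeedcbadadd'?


Scanning 'eeedcbadadd' for 'c':
  Position 4: 'c' -> MATCH (count: 1)
Total occurrences of 'c': 1

1


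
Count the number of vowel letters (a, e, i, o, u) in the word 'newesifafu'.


Scanning each character of 'newesifafu':
  Position 1: 'n' -> consonant (running count: 0)
  Position 2: 'e' -> vowel (running count: 1)
  Position 3: 'w' -> consonant (running count: 1)
  Position 4: 'e' -> vowel (running count: 2)
  Position 5: 's' -> consonant (running count: 2)
  Position 6: 'i' -> vowel (running count: 3)
  Position 7: 'f' -> consonant (running count: 3)
  Position 8: 'a' -> vowel (running count: 4)
  Position 9: 'f' -> consonant (running count: 4)
  Position 10: 'u' -> vowel (running count: 5)
Total vowels: 5

5


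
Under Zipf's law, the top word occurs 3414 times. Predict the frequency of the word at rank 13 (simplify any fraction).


Zipf's law: freq(rank) = f1 / rank
f1 = 3414, rank = 13
freq = 3414 / 13
GCD(3414, 13) = 1
Simplified: 3414/13

3414/13


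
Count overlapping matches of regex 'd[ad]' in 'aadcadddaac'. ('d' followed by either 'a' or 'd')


Pattern: d[ad] means 'd' followed by either 'a' or 'd'.
Scanning 'aadcadddaac' position-by-position:
  Pos 0: window 'aa' -> no
  Pos 1: window 'ad' -> no
  Pos 2: window 'dc' -> no
  Pos 3: window 'ca' -> no
  Pos 4: window 'ad' -> no
  Pos 5: window 'dd' -> MATCH
  Pos 6: window 'dd' -> MATCH
  Pos 7: window 'da' -> MATCH
  Pos 8: window 'aa' -> no
  Pos 9: window 'ac' -> no
  Pos 10: window 'c' -> no
Total matches: 3

3


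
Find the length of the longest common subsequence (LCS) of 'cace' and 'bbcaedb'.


DP table for LCS of 'cace' and 'bbcaedb':
       b  b  c  a  e  d  b
    0  0  0  0  0  0  0  0
  c 0  0  0  1  1  1  1  1
  a 0  0  0  1  2  2  2  2
  c 0  0  0  1  2  2  2  2
  e 0  0  0  1  2  3  3  3
LCS: 'cae'
LCS length = 3

3


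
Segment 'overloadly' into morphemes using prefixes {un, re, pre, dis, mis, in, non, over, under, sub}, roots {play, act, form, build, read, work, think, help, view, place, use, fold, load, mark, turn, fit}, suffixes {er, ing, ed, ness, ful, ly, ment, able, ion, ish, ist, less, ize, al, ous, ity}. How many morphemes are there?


Segmenting 'overloadly' against the inventory:
  'over' -> prefix (morpheme 1)
  'load' -> root (morpheme 2)
  'ly' -> suffix (morpheme 3)
Total morphemes: 3

3


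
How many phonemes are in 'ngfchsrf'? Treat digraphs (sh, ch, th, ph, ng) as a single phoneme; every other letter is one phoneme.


Parsing 'ngfchsrf' greedily, digraphs first:
  'ng' -> digraph (1 consonant phoneme) (phonemes so far: 1)
  'f' -> consonant phoneme (phonemes so far: 2)
  'ch' -> digraph (1 consonant phoneme) (phonemes so far: 3)
  's' -> consonant phoneme (phonemes so far: 4)
  'r' -> consonant phoneme (phonemes so far: 5)
  'f' -> consonant phoneme (phonemes so far: 6)
Total phonemes: 6

6


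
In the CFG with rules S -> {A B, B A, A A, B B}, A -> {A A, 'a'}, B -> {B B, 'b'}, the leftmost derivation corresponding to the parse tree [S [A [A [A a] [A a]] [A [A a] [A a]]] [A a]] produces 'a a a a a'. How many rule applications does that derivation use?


Every bracketed nonterminal node [X ...] in the tree is produced by exactly one rule application.
Reading the tree off as a leftmost derivation:
  Step 1: S  =>  A A   (applied S -> A A)
  Step 2: A A  =>  A A A   (applied A -> A A)
  Step 3: A A A  =>  A A A A   (applied A -> A A)
  Step 4: A A A A  =>  a A A A   (applied A -> a)
  Step 5: a A A A  =>  a a A A   (applied A -> a)
  Step 6: a a A A  =>  a a A A A   (applied A -> A A)
  Step 7: a a A A A  =>  a a a A A   (applied A -> a)
  Step 8: a a a A A  =>  a a a a A   (applied A -> a)
  Step 9: a a a a A  =>  a a a a a   (applied A -> a)
Final yield: a a a a a
Total rewrite steps: 9

9


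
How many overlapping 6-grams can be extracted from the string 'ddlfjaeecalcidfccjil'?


String 'ddlfjaeecalcidfccjil' has length L = 20.
Number of overlapping n-grams = L - n + 1
Substituting: 20 - 6 + 1 = 15

15


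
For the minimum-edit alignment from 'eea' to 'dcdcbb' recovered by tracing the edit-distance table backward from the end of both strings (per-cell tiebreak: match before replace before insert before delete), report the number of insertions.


Edit distance = 6. Backtracking from cell (3, 6) with preference match > replace > insert > delete,
then listing the resulting alignment 'eea' -> 'dcdcbb' left to right:
  Step 1: insert 'd' [insertion #1]
  Step 2: insert 'c' [insertion #2]
  Step 3: insert 'd' [insertion #3]
  Step 4: replace e->c
  Step 5: replace e->b
  Step 6: replace a->b
Total insertions: 3

3


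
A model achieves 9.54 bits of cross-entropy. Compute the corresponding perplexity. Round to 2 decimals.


Perplexity formula: PP = 2^H
H = 9.54
PP = 2^9.54
Decompose: 2^9.54 = 2^9 * 2^0.54
2^9 = 512, 2^0.54 ~ 1.4539725
PP ~ 512 * 1.4539725 = 744.4339200
Rounded to 2 decimals: 744.43

744.43


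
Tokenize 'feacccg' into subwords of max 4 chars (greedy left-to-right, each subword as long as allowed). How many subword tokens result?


'feacccg' has 7 characters.
Chunking with max size 4:
  Chunk 1: 'feac' (positions 0-3)
  Chunk 2: 'ccg' (positions 4-6)
Total chunks: ceil(7 / 4) = 2

2


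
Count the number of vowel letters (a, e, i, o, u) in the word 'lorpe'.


Scanning each character of 'lorpe':
  Position 1: 'l' -> consonant (running count: 0)
  Position 2: 'o' -> vowel (running count: 1)
  Position 3: 'r' -> consonant (running count: 1)
  Position 4: 'p' -> consonant (running count: 1)
  Position 5: 'e' -> vowel (running count: 2)
Total vowels: 2

2


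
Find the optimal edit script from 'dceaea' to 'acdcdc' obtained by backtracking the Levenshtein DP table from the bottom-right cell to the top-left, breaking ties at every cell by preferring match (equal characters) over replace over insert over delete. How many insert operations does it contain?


Edit distance = 5. Backtracking from cell (6, 6) with preference match > replace > insert > delete,
then listing the resulting alignment 'dceaea' -> 'acdcdc' left to right:
  Step 1: replace d->a
  Step 2: keep 'c'
  Step 3: replace e->d
  Step 4: replace a->c
  Step 5: replace e->d
  Step 6: replace a->c
Total insertions: 0

0


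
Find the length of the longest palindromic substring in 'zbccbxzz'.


Scanning 'zbccbxzz' for palindromic substrings.
Substring at positions 1-4: 'bccb'.
Check: reverse('bccb') = 'bccb' -> palindrome confirmed.
Neighbouring characters ('z' / 'x') break symmetry, so it cannot extend further.
No longer palindromic substring exists; longest length = 4

4


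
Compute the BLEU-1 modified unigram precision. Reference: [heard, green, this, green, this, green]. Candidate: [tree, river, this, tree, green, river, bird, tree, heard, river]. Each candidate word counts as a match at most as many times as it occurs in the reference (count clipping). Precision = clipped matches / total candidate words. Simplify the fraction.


Reference word counts: {'green': 3, 'heard': 1, 'this': 2}
Checking each candidate word (with clipping):
  'tree' -> not in reference -> no match (matches: 0)
  'river' -> not in reference -> no match (matches: 0)
  'this' -> in reference (ref count 2, used 1/2) -> match (matches: 1)
  'tree' -> not in reference -> no match (matches: 1)
  'green' -> in reference (ref count 3, used 1/3) -> match (matches: 2)
  'river' -> not in reference -> no match (matches: 2)
  'bird' -> not in reference -> no match (matches: 2)
  'tree' -> not in reference -> no match (matches: 2)
  'heard' -> in reference (ref count 1, used 1/1) -> match (matches: 3)
  'river' -> not in reference -> no match (matches: 3)
Clipped matches: 3, Candidate length: 10
Precision = 3/10

3/10


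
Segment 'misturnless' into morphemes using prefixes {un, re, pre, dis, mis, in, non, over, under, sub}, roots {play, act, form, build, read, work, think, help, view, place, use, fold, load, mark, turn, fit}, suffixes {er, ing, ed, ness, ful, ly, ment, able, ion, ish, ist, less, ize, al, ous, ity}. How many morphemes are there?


Segmenting 'misturnless' against the inventory:
  'mis' -> prefix (morpheme 1)
  'turn' -> root (morpheme 2)
  'less' -> suffix (morpheme 3)
Total morphemes: 3

3


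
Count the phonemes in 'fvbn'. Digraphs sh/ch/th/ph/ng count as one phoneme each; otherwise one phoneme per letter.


Parsing 'fvbn' greedily, digraphs first:
  'f' -> consonant phoneme (phonemes so far: 1)
  'v' -> consonant phoneme (phonemes so far: 2)
  'b' -> consonant phoneme (phonemes so far: 3)
  'n' -> consonant phoneme (phonemes so far: 4)
Total phonemes: 4

4


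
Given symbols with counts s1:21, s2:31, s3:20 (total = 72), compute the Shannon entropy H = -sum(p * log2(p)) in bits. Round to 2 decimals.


Computing entropy H = -sum(p_i * log2(p_i)):
  s1: p = 21/72 = 0.2917, -p*log2(p) = 0.5185
  s2: p = 31/72 = 0.4306, -p*log2(p) = 0.5234
  s3: p = 20/72 = 0.2778, -p*log2(p) = 0.5133
H = sum of terms = 1.5552
Rounded to 2 decimals: 1.56

1.56


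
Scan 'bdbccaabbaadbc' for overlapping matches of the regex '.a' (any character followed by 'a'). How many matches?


Pattern: .a means any character followed by 'a'.
Scanning 'bdbccaabbaadbc' position-by-position:
  Pos 0: window 'bd' -> no
  Pos 1: window 'db' -> no
  Pos 2: window 'bc' -> no
  Pos 3: window 'cc' -> no
  Pos 4: window 'ca' -> MATCH
  Pos 5: window 'aa' -> MATCH
  Pos 6: window 'ab' -> no
  Pos 7: window 'bb' -> no
  Pos 8: window 'ba' -> MATCH
  Pos 9: window 'aa' -> MATCH
  Pos 10: window 'ad' -> no
  Pos 11: window 'db' -> no
  Pos 12: window 'bc' -> no
  Pos 13: window 'c' -> no
Total matches: 4

4


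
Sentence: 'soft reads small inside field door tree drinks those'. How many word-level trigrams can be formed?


Word trigrams from [9] words:
  Trigram 1: (soft reads small)
  Trigram 2: (reads small inside)
  Trigram 3: (small inside field)
  Trigram 4: (inside field door)
  Trigram 5: (field door tree)
  Trigram 6: (door tree drinks)
  Trigram 7: (tree drinks those)
Total word trigrams: 9 - 2 = 7

7


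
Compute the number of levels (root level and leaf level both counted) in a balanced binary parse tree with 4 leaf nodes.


In a balanced binary tree with n leaves the deepest leaf is ceil(log2(n)) edges below the root,
so counting node levels inclusive of root and leaves gives ceil(log2(n)) + 1 levels.
log2(4) = 2.0000
ceil(2.0000) = 2
levels = 2 + 1 = 3

3


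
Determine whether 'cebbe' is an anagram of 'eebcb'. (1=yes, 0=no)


Sort characters of 'cebbe': 'bbcee'
Sort characters of 'eebcb': 'bbcee'
Sorted forms match -> they ARE anagrams
Result: 1

1


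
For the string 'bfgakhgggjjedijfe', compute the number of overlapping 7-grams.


String 'bfgakhgggjjedijfe' has length L = 17.
Number of overlapping n-grams = L - n + 1
Substituting: 17 - 7 + 1 = 11

11


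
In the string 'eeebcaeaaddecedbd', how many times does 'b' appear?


Scanning 'eeebcaeaaddecedbd' for 'b':
  Position 3: 'b' -> MATCH (count: 1)
  Position 15: 'b' -> MATCH (count: 2)
Total occurrences of 'b': 2

2


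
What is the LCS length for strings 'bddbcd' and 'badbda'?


DP table for LCS of 'bddbcd' and 'badbda':
       b  a  d  b  d  a
    0  0  0  0  0  0  0
  b 0  1  1  1  1  1  1
  d 0  1  1  2  2  2  2
  d 0  1  1  2  2  3  3
  b 0  1  1  2  3  3  3
  c 0  1  1  2  3  3  3
  d 0  1  1  2  3  4  4
LCS: 'bdbd'
LCS length = 4

4


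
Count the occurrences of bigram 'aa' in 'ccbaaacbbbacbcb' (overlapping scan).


Scanning 'ccbaaacbbbacbcb' for bigram 'aa':
  Position 0: 'cc' -> no
  Position 1: 'cb' -> no
  Position 2: 'ba' -> no
  Position 3: 'aa' -> MATCH
  Position 4: 'aa' -> MATCH
  Position 5: 'ac' -> no
  Position 6: 'cb' -> no
  Position 7: 'bb' -> no
  Position 8: 'bb' -> no
  Position 9: 'ba' -> no
  Position 10: 'ac' -> no
  Position 11: 'cb' -> no
  Position 12: 'bc' -> no
  Position 13: 'cb' -> no
Total matches: 2

2


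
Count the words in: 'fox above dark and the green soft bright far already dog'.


Counting words by splitting on spaces:
  Word 1: 'fox'
  Word 2: 'above'
  Word 3: 'dark'
  Word 4: 'and'
  Word 5: 'the'
  Word 6: 'green'
  Word 7: 'soft'
  Word 8: 'bright'
  Word 9: 'far'
  Word 10: 'already'
  Word 11: 'dog'
Total words: 11

11


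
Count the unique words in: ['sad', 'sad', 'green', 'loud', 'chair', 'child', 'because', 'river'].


Listing all tokens and tracking unique types:
  Token 1: 'sad' -> NEW (unique so far: 1)
  Token 2: 'sad' -> duplicate (unique so far: 1)
  Token 3: 'green' -> NEW (unique so far: 2)
  Token 4: 'loud' -> NEW (unique so far: 3)
  Token 5: 'chair' -> NEW (unique so far: 4)
  Token 6: 'child' -> NEW (unique so far: 5)
  Token 7: 'because' -> NEW (unique so far: 6)
  Token 8: 'river' -> NEW (unique so far: 7)
Unique types: ('because', 'chair', 'child', 'green', 'loud', 'river', 'sad')
Vocabulary size: 7

7


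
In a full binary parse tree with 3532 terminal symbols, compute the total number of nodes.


Leaf nodes (terminals): 3532
Internal nodes = n - 1 = 3532 - 1 = 3531
Total = leaves + internal = 3532 + 3531 = 7063

7063


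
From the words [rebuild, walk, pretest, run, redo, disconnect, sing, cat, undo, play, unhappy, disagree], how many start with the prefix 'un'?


Checking each word for prefix 'un':
  'rebuild' -> no (count: 0)
  'walk' -> no (count: 0)
  'pretest' -> no (count: 0)
  'run' -> no (count: 0)
  'redo' -> no (count: 0)
  'disconnect' -> no (count: 0)
  'sing' -> no (count: 0)
  'cat' -> no (count: 0)
  'undo' -> YES, starts with 'un' (count: 1)
  'play' -> no (count: 1)
  'unhappy' -> YES, starts with 'un' (count: 2)
  'disagree' -> no (count: 2)
Total with prefix 'un': 2

2


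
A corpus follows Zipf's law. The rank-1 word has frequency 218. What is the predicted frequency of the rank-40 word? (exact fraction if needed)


Zipf's law: freq(rank) = f1 / rank
f1 = 218, rank = 40
freq = 218 / 40
GCD(218, 40) = 2
Simplified: 109/20

109/20


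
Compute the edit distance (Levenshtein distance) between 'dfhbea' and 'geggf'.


Building DP table for s1='dfhbea' (len 6) and s2='geggf' (len 5):
       g  e  g  g  f
    0  1  2  3  4  5
  d 1  1  2  3  4  5
  f 2  2  2  3  4  4
  h 3  3  3  3  4  5
  b 4  4  4  4  4  5
  e 5  5  4  5  5  5
  a 6  6  5  5  6  6
Edit distance = dp[6][5] = 6

6


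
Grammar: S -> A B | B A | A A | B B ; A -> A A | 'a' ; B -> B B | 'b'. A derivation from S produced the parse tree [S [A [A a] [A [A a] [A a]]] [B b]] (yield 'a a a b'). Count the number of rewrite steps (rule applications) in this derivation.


Every bracketed nonterminal node [X ...] in the tree is produced by exactly one rule application.
Reading the tree off as a leftmost derivation:
  Step 1: S  =>  A B   (applied S -> A B)
  Step 2: A B  =>  A A B   (applied A -> A A)
  Step 3: A A B  =>  a A B   (applied A -> a)
  Step 4: a A B  =>  a A A B   (applied A -> A A)
  Step 5: a A A B  =>  a a A B   (applied A -> a)
  Step 6: a a A B  =>  a a a B   (applied A -> a)
  Step 7: a a a B  =>  a a a b   (applied B -> b)
Final yield: a a a b
Total rewrite steps: 7

7


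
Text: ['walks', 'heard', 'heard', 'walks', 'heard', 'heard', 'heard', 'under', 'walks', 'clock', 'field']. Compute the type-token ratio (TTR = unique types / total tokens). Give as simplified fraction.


Tokens: 11
Unique types: ('clock', 'field', 'heard', 'under', 'walks') = 5
TTR = 5/11
Already in lowest terms.

5/11


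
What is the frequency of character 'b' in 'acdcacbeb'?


Scanning 'acdcacbeb' for 'b':
  Position 6: 'b' -> MATCH (count: 1)
  Position 8: 'b' -> MATCH (count: 2)
Total occurrences of 'b': 2

2


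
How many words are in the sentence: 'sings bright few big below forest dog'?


Counting words by splitting on spaces:
  Word 1: 'sings'
  Word 2: 'bright'
  Word 3: 'few'
  Word 4: 'big'
  Word 5: 'below'
  Word 6: 'forest'
  Word 7: 'dog'
Total words: 7

7


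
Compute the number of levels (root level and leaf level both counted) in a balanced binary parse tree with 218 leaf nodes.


In a balanced binary tree with n leaves the deepest leaf is ceil(log2(n)) edges below the root,
so counting node levels inclusive of root and leaves gives ceil(log2(n)) + 1 levels.
log2(218) = 7.7682
ceil(7.7682) = 8
levels = 8 + 1 = 9

9


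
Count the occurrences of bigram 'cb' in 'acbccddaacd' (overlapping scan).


Scanning 'acbccddaacd' for bigram 'cb':
  Position 0: 'ac' -> no
  Position 1: 'cb' -> MATCH
  Position 2: 'bc' -> no
  Position 3: 'cc' -> no
  Position 4: 'cd' -> no
  Position 5: 'dd' -> no
  Position 6: 'da' -> no
  Position 7: 'aa' -> no
  Position 8: 'ac' -> no
  Position 9: 'cd' -> no
Total matches: 1

1


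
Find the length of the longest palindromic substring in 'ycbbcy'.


Scanning 'ycbbcy' for palindromic substrings.
Substring at positions 0-5: 'ycbbcy'.
Check: reverse('ycbbcy') = 'ycbbcy' -> palindrome confirmed.
No longer palindromic substring exists; longest length = 6

6


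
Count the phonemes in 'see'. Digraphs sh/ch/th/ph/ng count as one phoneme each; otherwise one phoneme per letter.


Parsing 'see' greedily, digraphs first:
  's' -> consonant phoneme (phonemes so far: 1)
  'e' -> vowel phoneme (phonemes so far: 2)
  'e' -> vowel phoneme (phonemes so far: 3)
Total phonemes: 3

3


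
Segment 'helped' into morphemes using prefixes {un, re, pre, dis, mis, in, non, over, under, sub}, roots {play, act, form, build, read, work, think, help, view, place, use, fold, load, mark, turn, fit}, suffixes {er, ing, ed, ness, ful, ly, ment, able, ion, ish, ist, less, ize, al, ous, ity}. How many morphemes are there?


Segmenting 'helped' against the inventory:
  'help' -> root (morpheme 1)
  'ed' -> suffix (morpheme 2)
Total morphemes: 2

2


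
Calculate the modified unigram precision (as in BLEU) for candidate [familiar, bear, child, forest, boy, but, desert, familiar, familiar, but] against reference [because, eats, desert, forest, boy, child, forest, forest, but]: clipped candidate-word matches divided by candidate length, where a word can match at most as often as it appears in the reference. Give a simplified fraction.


Reference word counts: {'because': 1, 'boy': 1, 'but': 1, 'child': 1, 'desert': 1, 'eats': 1, 'forest': 3}
Checking each candidate word (with clipping):
  'familiar' -> not in reference -> no match (matches: 0)
  'bear' -> not in reference -> no match (matches: 0)
  'child' -> in reference (ref count 1, used 1/1) -> match (matches: 1)
  'forest' -> in reference (ref count 3, used 1/3) -> match (matches: 2)
  'boy' -> in reference (ref count 1, used 1/1) -> match (matches: 3)
  'but' -> in reference (ref count 1, used 1/1) -> match (matches: 4)
  'desert' -> in reference (ref count 1, used 1/1) -> match (matches: 5)
  'familiar' -> not in reference -> no match (matches: 5)
  'familiar' -> not in reference -> no match (matches: 5)
  'but' -> ref count 1 already used up (1/1) -> clipped, no match (matches: 5)
Clipped matches: 5, Candidate length: 10
Precision = 5/10 = 1/2

1/2


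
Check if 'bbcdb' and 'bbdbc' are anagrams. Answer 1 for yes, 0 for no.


Sort characters of 'bbcdb': 'bbbcd'
Sort characters of 'bbdbc': 'bbbcd'
Sorted forms match -> they ARE anagrams
Result: 1

1


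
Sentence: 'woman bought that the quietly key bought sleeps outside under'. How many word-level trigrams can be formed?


Word trigrams from [10] words:
  Trigram 1: (woman bought that)
  Trigram 2: (bought that the)
  Trigram 3: (that the quietly)
  Trigram 4: (the quietly key)
  Trigram 5: (quietly key bought)
  Trigram 6: (key bought sleeps)
  Trigram 7: (bought sleeps outside)
  Trigram 8: (sleeps outside under)
Total word trigrams: 10 - 2 = 8

8


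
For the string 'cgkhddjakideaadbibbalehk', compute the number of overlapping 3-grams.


String 'cgkhddjakideaadbibbalehk' has length L = 24.
Number of overlapping n-grams = L - n + 1
Substituting: 24 - 3 + 1 = 22

22


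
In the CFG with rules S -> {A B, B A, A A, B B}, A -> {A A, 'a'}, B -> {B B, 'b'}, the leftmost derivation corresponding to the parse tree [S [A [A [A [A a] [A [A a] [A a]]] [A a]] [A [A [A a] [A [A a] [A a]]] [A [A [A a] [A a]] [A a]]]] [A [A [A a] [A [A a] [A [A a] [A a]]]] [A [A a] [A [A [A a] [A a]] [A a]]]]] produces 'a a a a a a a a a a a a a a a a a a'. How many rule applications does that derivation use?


Every bracketed nonterminal node [X ...] in the tree is produced by exactly one rule application.
Reading the tree off as a leftmost derivation:
  Step 1: S  =>  A A   (applied S -> A A)
  Step 2: A A  =>  A A A   (applied A -> A A)
  Step 3: A A A  =>  A A A A   (applied A -> A A)
  Step 4: A A A A  =>  A A A A A   (applied A -> A A)
  Step 5: A A A A A  =>  a A A A A   (applied A -> a)
  Step 6: a A A A A  =>  a A A A A A   (applied A -> A A)
  Step 7: a A A A A A  =>  a a A A A A   (applied A -> a)
  Step 8: a a A A A A  =>  a a a A A A   (applied A -> a)
  Step 9: a a a A A A  =>  a a a a A A   (applied A -> a)
  Step 10: a a a a A A  =>  a a a a A A A   (applied A -> A A)
  Step 11: a a a a A A A  =>  a a a a A A A A   (applied A -> A A)
  Step 12: a a a a A A A A  =>  a a a a a A A A   (applied A -> a)
  Step 13: a a a a a A A A  =>  a a a a a A A A A   (applied A -> A A)
  Step 14: a a a a a A A A A  =>  a a a a a a A A A   (applied A -> a)
  Step 15: a a a a a a A A A  =>  a a a a a a a A A   (applied A -> a)
  Step 16: a a a a a a a A A  =>  a a a a a a a A A A   (applied A -> A A)
  Step 17: a a a a a a a A A A  =>  a a a a a a a A A A A   (applied A -> A A)
  Step 18: a a a a a a a A A A A  =>  a a a a a a a a A A A   (applied A -> a)
  Step 19: a a a a a a a a A A A  =>  a a a a a a a a a A A   (applied A -> a)
  Step 20: a a a a a a a a a A A  =>  a a a a a a a a a a A   (applied A -> a)
  Step 21: a a a a a a a a a a A  =>  a a a a a a a a a a A A   (applied A -> A A)
  Step 22: a a a a a a a a a a A A  =>  a a a a a a a a a a A A A   (applied A -> A A)
  Step 23: a a a a a a a a a a A A A  =>  a a a a a a a a a a a A A   (applied A -> a)
  Step 24: a a a a a a a a a a a A A  =>  a a a a a a a a a a a A A A   (applied A -> A A)
  Step 25: a a a a a a a a a a a A A A  =>  a a a a a a a a a a a a A A   (applied A -> a)
  Step 26: a a a a a a a a a a a a A A  =>  a a a a a a a a a a a a A A A   (applied A -> A A)
  Step 27: a a a a a a a a a a a a A A A  =>  a a a a a a a a a a a a a A A   (applied A -> a)
  Step 28: a a a a a a a a a a a a a A A  =>  a a a a a a a a a a a a a a A   (applied A -> a)
  Step 29: a a a a a a a a a a a a a a A  =>  a a a a a a a a a a a a a a A A   (applied A -> A A)
  Step 30: a a a a a a a a a a a a a a A A  =>  a a a a a a a a a a a a a a a A   (applied A -> a)
  Step 31: a a a a a a a a a a a a a a a A  =>  a a a a a a a a a a a a a a a A A   (applied A -> A A)
  Step 32: a a a a a a a a a a a a a a a A A  =>  a a a a a a a a a a a a a a a A A A   (applied A -> A A)
  Step 33: a a a a a a a a a a a a a a a A A A  =>  a a a a a a a a a a a a a a a a A A   (applied A -> a)
  Step 34: a a a a a a a a a a a a a a a a A A  =>  a a a a a a a a a a a a a a a a a A   (applied A -> a)
  Step 35: a a a a a a a a a a a a a a a a a A  =>  a a a a a a a a a a a a a a a a a a   (applied A -> a)
Final yield: a a a a a a a a a a a a a a a a a a
Total rewrite steps: 35

35


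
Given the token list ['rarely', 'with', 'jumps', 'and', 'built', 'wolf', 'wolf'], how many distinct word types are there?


Listing all tokens and tracking unique types:
  Token 1: 'rarely' -> NEW (unique so far: 1)
  Token 2: 'with' -> NEW (unique so far: 2)
  Token 3: 'jumps' -> NEW (unique so far: 3)
  Token 4: 'and' -> NEW (unique so far: 4)
  Token 5: 'built' -> NEW (unique so far: 5)
  Token 6: 'wolf' -> NEW (unique so far: 6)
  Token 7: 'wolf' -> duplicate (unique so far: 6)
Unique types: ('and', 'built', 'jumps', 'rarely', 'with', 'wolf')
Vocabulary size: 6

6


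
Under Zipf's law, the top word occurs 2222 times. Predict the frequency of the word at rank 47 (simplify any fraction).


Zipf's law: freq(rank) = f1 / rank
f1 = 2222, rank = 47
freq = 2222 / 47
GCD(2222, 47) = 1
Simplified: 2222/47

2222/47


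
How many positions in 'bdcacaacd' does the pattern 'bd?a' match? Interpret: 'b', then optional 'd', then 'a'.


Pattern: bd?a means 'b', then optional 'd', then 'a'.
Scanning 'bdcacaacd' position-by-position:
  Pos 0: window 'bdc' -> no
  Pos 1: window 'dca' -> no
  Pos 2: window 'cac' -> no
  Pos 3: window 'aca' -> no
  Pos 4: window 'caa' -> no
  Pos 5: window 'aac' -> no
  Pos 6: window 'acd' -> no
  Pos 7: window 'cd' -> no
  Pos 8: window 'd' -> no
Total matches: 0

0


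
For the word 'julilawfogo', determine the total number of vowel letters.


Scanning each character of 'julilawfogo':
  Position 1: 'j' -> consonant (running count: 0)
  Position 2: 'u' -> vowel (running count: 1)
  Position 3: 'l' -> consonant (running count: 1)
  Position 4: 'i' -> vowel (running count: 2)
  Position 5: 'l' -> consonant (running count: 2)
  Position 6: 'a' -> vowel (running count: 3)
  Position 7: 'w' -> consonant (running count: 3)
  Position 8: 'f' -> consonant (running count: 3)
  Position 9: 'o' -> vowel (running count: 4)
  Position 10: 'g' -> consonant (running count: 4)
  Position 11: 'o' -> vowel (running count: 5)
Total vowels: 5

5


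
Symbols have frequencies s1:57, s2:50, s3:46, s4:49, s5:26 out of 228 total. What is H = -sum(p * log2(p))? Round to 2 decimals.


Computing entropy H = -sum(p_i * log2(p_i)):
  s1: p = 57/228 = 0.2500, -p*log2(p) = 0.5000
  s2: p = 50/228 = 0.2193, -p*log2(p) = 0.4801
  s3: p = 46/228 = 0.2018, -p*log2(p) = 0.4659
  s4: p = 49/228 = 0.2149, -p*log2(p) = 0.4767
  s5: p = 26/228 = 0.1140, -p*log2(p) = 0.3572
H = sum of terms = 2.2799
Rounded to 2 decimals: 2.28

2.28
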